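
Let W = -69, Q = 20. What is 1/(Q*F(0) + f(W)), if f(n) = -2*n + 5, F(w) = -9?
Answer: -1/37 ≈ -0.027027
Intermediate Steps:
f(n) = 5 - 2*n
1/(Q*F(0) + f(W)) = 1/(20*(-9) + (5 - 2*(-69))) = 1/(-180 + (5 + 138)) = 1/(-180 + 143) = 1/(-37) = -1/37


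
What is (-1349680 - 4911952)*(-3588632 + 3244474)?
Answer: 2154990745856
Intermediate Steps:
(-1349680 - 4911952)*(-3588632 + 3244474) = -6261632*(-344158) = 2154990745856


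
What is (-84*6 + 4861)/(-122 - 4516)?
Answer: -4357/4638 ≈ -0.93941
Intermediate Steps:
(-84*6 + 4861)/(-122 - 4516) = (-504 + 4861)/(-4638) = 4357*(-1/4638) = -4357/4638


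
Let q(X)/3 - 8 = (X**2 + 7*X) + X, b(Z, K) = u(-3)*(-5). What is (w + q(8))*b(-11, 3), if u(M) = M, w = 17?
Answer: 6375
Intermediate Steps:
b(Z, K) = 15 (b(Z, K) = -3*(-5) = 15)
q(X) = 24 + 3*X**2 + 24*X (q(X) = 24 + 3*((X**2 + 7*X) + X) = 24 + 3*(X**2 + 8*X) = 24 + (3*X**2 + 24*X) = 24 + 3*X**2 + 24*X)
(w + q(8))*b(-11, 3) = (17 + (24 + 3*8**2 + 24*8))*15 = (17 + (24 + 3*64 + 192))*15 = (17 + (24 + 192 + 192))*15 = (17 + 408)*15 = 425*15 = 6375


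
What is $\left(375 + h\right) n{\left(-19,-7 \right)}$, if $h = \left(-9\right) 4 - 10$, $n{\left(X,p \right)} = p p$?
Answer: $16121$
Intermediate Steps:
$n{\left(X,p \right)} = p^{2}$
$h = -46$ ($h = -36 - 10 = -46$)
$\left(375 + h\right) n{\left(-19,-7 \right)} = \left(375 - 46\right) \left(-7\right)^{2} = 329 \cdot 49 = 16121$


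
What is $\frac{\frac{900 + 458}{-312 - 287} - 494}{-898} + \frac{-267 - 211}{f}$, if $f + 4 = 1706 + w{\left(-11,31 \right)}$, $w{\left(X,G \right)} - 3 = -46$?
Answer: $\frac{118021910}{446189709} \approx 0.26451$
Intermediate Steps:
$w{\left(X,G \right)} = -43$ ($w{\left(X,G \right)} = 3 - 46 = -43$)
$f = 1659$ ($f = -4 + \left(1706 - 43\right) = -4 + 1663 = 1659$)
$\frac{\frac{900 + 458}{-312 - 287} - 494}{-898} + \frac{-267 - 211}{f} = \frac{\frac{900 + 458}{-312 - 287} - 494}{-898} + \frac{-267 - 211}{1659} = \left(\frac{1358}{-599} - 494\right) \left(- \frac{1}{898}\right) + \left(-267 - 211\right) \frac{1}{1659} = \left(1358 \left(- \frac{1}{599}\right) - 494\right) \left(- \frac{1}{898}\right) - \frac{478}{1659} = \left(- \frac{1358}{599} - 494\right) \left(- \frac{1}{898}\right) - \frac{478}{1659} = \left(- \frac{297264}{599}\right) \left(- \frac{1}{898}\right) - \frac{478}{1659} = \frac{148632}{268951} - \frac{478}{1659} = \frac{118021910}{446189709}$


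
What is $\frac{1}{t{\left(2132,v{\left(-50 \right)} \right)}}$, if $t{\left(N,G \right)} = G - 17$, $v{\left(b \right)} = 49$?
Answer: $\frac{1}{32} \approx 0.03125$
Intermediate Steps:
$t{\left(N,G \right)} = -17 + G$ ($t{\left(N,G \right)} = G - 17 = -17 + G$)
$\frac{1}{t{\left(2132,v{\left(-50 \right)} \right)}} = \frac{1}{-17 + 49} = \frac{1}{32}$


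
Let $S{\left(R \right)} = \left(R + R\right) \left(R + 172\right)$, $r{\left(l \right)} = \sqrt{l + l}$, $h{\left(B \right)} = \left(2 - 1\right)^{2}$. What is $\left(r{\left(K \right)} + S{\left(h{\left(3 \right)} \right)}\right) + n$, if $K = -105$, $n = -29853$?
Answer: $-29507 + i \sqrt{210} \approx -29507.0 + 14.491 i$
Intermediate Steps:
$h{\left(B \right)} = 1$ ($h{\left(B \right)} = 1^{2} = 1$)
$r{\left(l \right)} = \sqrt{2} \sqrt{l}$ ($r{\left(l \right)} = \sqrt{2 l} = \sqrt{2} \sqrt{l}$)
$S{\left(R \right)} = 2 R \left(172 + R\right)$
$\left(r{\left(K \right)} + S{\left(h{\left(3 \right)} \right)}\right) + n = \left(\sqrt{2} \sqrt{-105} + 2 \cdot 1 \left(172 + 1\right)\right) - 29853 = \left(\sqrt{2} i \sqrt{105} + 2 \cdot 1 \cdot 173\right) - 29853 = \left(i \sqrt{210} + 346\right) - 29853 = \left(346 + i \sqrt{210}\right) - 29853 = -29507 + i \sqrt{210}$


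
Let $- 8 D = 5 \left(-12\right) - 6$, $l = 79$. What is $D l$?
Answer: $\frac{2607}{4} \approx 651.75$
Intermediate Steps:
$D = \frac{33}{4}$ ($D = - \frac{5 \left(-12\right) - 6}{8} = - \frac{-60 - 6}{8} = \left(- \frac{1}{8}\right) \left(-66\right) = \frac{33}{4} \approx 8.25$)
$D l = \frac{33}{4} \cdot 79 = \frac{2607}{4}$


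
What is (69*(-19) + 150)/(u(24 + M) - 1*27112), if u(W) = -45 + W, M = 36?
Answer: 1161/27097 ≈ 0.042846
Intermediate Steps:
(69*(-19) + 150)/(u(24 + M) - 1*27112) = (69*(-19) + 150)/((-45 + (24 + 36)) - 1*27112) = (-1311 + 150)/((-45 + 60) - 27112) = -1161/(15 - 27112) = -1161/(-27097) = -1161*(-1/27097) = 1161/27097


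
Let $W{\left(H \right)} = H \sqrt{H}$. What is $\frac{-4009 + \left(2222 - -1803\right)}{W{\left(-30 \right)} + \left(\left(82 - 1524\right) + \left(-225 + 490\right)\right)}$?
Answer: $- \frac{18832}{1412329} + \frac{480 i \sqrt{30}}{1412329} \approx -0.013334 + 0.0018615 i$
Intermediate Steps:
$W{\left(H \right)} = H^{\frac{3}{2}}$
$\frac{-4009 + \left(2222 - -1803\right)}{W{\left(-30 \right)} + \left(\left(82 - 1524\right) + \left(-225 + 490\right)\right)} = \frac{-4009 + \left(2222 - -1803\right)}{\left(-30\right)^{\frac{3}{2}} + \left(\left(82 - 1524\right) + \left(-225 + 490\right)\right)} = \frac{-4009 + \left(2222 + 1803\right)}{- 30 i \sqrt{30} + \left(-1442 + 265\right)} = \frac{-4009 + 4025}{- 30 i \sqrt{30} - 1177} = \frac{16}{-1177 - 30 i \sqrt{30}}$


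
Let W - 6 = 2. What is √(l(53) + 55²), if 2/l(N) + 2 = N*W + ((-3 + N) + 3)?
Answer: 3*√3033407/95 ≈ 55.000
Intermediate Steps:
W = 8 (W = 6 + 2 = 8)
l(N) = 2/(-2 + 9*N) (l(N) = 2/(-2 + (N*8 + ((-3 + N) + 3))) = 2/(-2 + (8*N + N)) = 2/(-2 + 9*N))
√(l(53) + 55²) = √(2/(-2 + 9*53) + 55²) = √(2/(-2 + 477) + 3025) = √(2/475 + 3025) = √(1436877/475) = 3*√3033407/95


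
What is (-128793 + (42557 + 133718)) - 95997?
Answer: -48515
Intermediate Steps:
(-128793 + (42557 + 133718)) - 95997 = (-128793 + 176275) - 95997 = 47482 - 95997 = -48515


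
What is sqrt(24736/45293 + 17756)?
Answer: 2*sqrt(9106692605623)/45293 ≈ 133.25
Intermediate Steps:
sqrt(24736/45293 + 17756) = sqrt(804247244/45293) = 2*sqrt(9106692605623)/45293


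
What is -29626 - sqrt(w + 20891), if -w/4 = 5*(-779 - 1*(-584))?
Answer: -29626 - sqrt(24791) ≈ -29783.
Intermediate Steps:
w = 3900 (w = -20*(-779 - 1*(-584)) = -20*(-779 + 584) = -20*(-195) = -4*(-975) = 3900)
-29626 - sqrt(w + 20891) = -29626 - sqrt(3900 + 20891) = -29626 - sqrt(24791)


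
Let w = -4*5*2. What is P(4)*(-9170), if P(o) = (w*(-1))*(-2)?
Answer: 733600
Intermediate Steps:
w = -40 (w = -20*2 = -40)
P(o) = -80 (P(o) = -40*(-1)*(-2) = 40*(-2) = -80)
P(4)*(-9170) = -80*(-9170) = 733600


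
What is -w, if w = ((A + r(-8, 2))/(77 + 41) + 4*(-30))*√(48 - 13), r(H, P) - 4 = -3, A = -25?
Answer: 7092*√35/59 ≈ 711.13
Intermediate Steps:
r(H, P) = 1 (r(H, P) = 4 - 3 = 1)
w = -7092*√35/59 (w = ((-25 + 1)/(77 + 41) + 4*(-30))*√(48 - 13) = (-24/118 - 120)*√35 = (-24*1/118 - 120)*√35 = (-12/59 - 120)*√35 = -7092*√35/59 ≈ -711.13)
-w = -(-7092)*√35/59 = 7092*√35/59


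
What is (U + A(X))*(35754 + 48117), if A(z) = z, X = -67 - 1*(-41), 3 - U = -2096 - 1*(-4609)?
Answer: -212696856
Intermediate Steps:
U = -2510 (U = 3 - (-2096 - 1*(-4609)) = 3 - (-2096 + 4609) = 3 - 1*2513 = 3 - 2513 = -2510)
X = -26 (X = -67 + 41 = -26)
(U + A(X))*(35754 + 48117) = (-2510 - 26)*(35754 + 48117) = -2536*83871 = -212696856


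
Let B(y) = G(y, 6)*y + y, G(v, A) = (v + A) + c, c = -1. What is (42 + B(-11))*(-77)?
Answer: -7469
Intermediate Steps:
G(v, A) = -1 + A + v (G(v, A) = (v + A) - 1 = (A + v) - 1 = -1 + A + v)
B(y) = y + y*(5 + y) (B(y) = (-1 + 6 + y)*y + y = (5 + y)*y + y = y*(5 + y) + y = y + y*(5 + y))
(42 + B(-11))*(-77) = (42 - 11*(6 - 11))*(-77) = (42 - 11*(-5))*(-77) = (42 + 55)*(-77) = 97*(-77) = -7469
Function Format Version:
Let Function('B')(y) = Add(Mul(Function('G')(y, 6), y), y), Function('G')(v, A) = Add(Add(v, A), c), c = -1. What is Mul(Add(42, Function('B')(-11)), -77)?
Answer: -7469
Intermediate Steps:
Function('G')(v, A) = Add(-1, A, v) (Function('G')(v, A) = Add(Add(v, A), -1) = Add(Add(A, v), -1) = Add(-1, A, v))
Function('B')(y) = Add(y, Mul(y, Add(5, y))) (Function('B')(y) = Add(Mul(Add(-1, 6, y), y), y) = Add(Mul(Add(5, y), y), y) = Add(Mul(y, Add(5, y)), y) = Add(y, Mul(y, Add(5, y))))
Mul(Add(42, Function('B')(-11)), -77) = Mul(Add(42, Mul(-11, Add(6, -11))), -77) = Mul(Add(42, Mul(-11, -5)), -77) = Mul(Add(42, 55), -77) = Mul(97, -77) = -7469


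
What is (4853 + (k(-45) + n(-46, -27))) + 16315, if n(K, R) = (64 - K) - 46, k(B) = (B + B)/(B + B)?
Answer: 21233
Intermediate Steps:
k(B) = 1 (k(B) = (2*B)/((2*B)) = (2*B)*(1/(2*B)) = 1)
n(K, R) = 18 - K
(4853 + (k(-45) + n(-46, -27))) + 16315 = (4853 + (1 + (18 - 1*(-46)))) + 16315 = (4853 + (1 + (18 + 46))) + 16315 = (4853 + (1 + 64)) + 16315 = (4853 + 65) + 16315 = 4918 + 16315 = 21233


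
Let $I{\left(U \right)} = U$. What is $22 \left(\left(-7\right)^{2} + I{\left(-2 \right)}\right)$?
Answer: $1034$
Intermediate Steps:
$22 \left(\left(-7\right)^{2} + I{\left(-2 \right)}\right) = 22 \left(\left(-7\right)^{2} - 2\right) = 22 \left(49 - 2\right) = 22 \cdot 47 = 1034$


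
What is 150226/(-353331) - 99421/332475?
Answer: -2578027597/3559809825 ≈ -0.72420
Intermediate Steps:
150226/(-353331) - 99421/332475 = 150226*(-1/353331) - 99421*1/332475 = -150226/353331 - 99421/332475 = -2578027597/3559809825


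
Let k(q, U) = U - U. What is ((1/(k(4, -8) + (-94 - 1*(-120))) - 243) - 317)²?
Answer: 211964481/676 ≈ 3.1356e+5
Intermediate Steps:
k(q, U) = 0
((1/(k(4, -8) + (-94 - 1*(-120))) - 243) - 317)² = ((1/(0 + (-94 - 1*(-120))) - 243) - 317)² = ((1/(0 + (-94 + 120)) - 243) - 317)² = ((1/(0 + 26) - 243) - 317)² = ((1/26 - 243) - 317)² = (-6317/26 - 317)² = (-14559/26)² = 211964481/676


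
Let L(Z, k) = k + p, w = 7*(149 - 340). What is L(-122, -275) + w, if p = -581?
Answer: -2193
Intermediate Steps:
w = -1337 (w = 7*(-191) = -1337)
L(Z, k) = -581 + k (L(Z, k) = k - 581 = -581 + k)
L(-122, -275) + w = (-581 - 275) - 1337 = -856 - 1337 = -2193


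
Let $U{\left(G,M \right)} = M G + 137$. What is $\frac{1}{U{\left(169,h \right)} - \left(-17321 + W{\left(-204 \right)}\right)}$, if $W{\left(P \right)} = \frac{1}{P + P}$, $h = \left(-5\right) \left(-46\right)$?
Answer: $\frac{408}{22981825} \approx 1.7753 \cdot 10^{-5}$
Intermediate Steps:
$h = 230$
$W{\left(P \right)} = \frac{1}{2 P}$
$U{\left(G,M \right)} = 137 + G M$ ($U{\left(G,M \right)} = G M + 137 = 137 + G M$)
$\frac{1}{U{\left(169,h \right)} - \left(-17321 + W{\left(-204 \right)}\right)} = \frac{1}{\left(137 + 169 \cdot 230\right) + \left(17321 - \frac{1}{2 \left(-204\right)}\right)} = \frac{1}{\left(137 + 38870\right) + \left(17321 - \frac{1}{2} \left(- \frac{1}{204}\right)\right)} = \frac{1}{39007 + \left(17321 - - \frac{1}{408}\right)} = \frac{1}{39007 + \left(17321 + \frac{1}{408}\right)} = \frac{1}{39007 + \frac{7066969}{408}} = \frac{1}{\frac{22981825}{408}} = \frac{408}{22981825}$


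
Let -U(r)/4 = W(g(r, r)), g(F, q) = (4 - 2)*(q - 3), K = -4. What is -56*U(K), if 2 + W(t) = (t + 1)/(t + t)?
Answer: -344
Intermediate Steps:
g(F, q) = -6 + 2*q (g(F, q) = 2*(-3 + q) = -6 + 2*q)
W(t) = -2 + (1 + t)/(2*t) (W(t) = -2 + (t + 1)/(t + t) = -2 + (1 + t)/((2*t)) = -2 + (1 + t)*(1/(2*t)) = -2 + (1 + t)/(2*t))
U(r) = -2*(19 - 6*r)/(-6 + 2*r) (U(r) = -2*(1 - 3*(-6 + 2*r))/(-6 + 2*r) = -2*(1 + (18 - 6*r))/(-6 + 2*r) = -2*(19 - 6*r)/(-6 + 2*r))
-56*U(K) = -56*(-19 + 6*(-4))/(-3 - 4) = -56*(-19 - 24)/(-7) = -(-8)*(-43) = -56*43/7 = -344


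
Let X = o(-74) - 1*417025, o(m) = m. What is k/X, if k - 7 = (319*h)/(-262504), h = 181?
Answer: -53933/3317883512 ≈ -1.6255e-5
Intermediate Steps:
X = -417099 (X = -74 - 1*417025 = -74 - 417025 = -417099)
k = 161799/23864 (k = 7 + (319*181)/(-262504) = 7 + 57739*(-1/262504) = 7 - 5249/23864 = 161799/23864 ≈ 6.7800)
k/X = (161799/23864)/(-417099) = (161799/23864)*(-1/417099) = -53933/3317883512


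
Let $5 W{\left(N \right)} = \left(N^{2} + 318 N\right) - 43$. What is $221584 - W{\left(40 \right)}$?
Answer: $\frac{1093643}{5} \approx 2.1873 \cdot 10^{5}$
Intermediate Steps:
$W{\left(N \right)} = - \frac{43}{5} + \frac{N^{2}}{5} + \frac{318 N}{5}$ ($W{\left(N \right)} = \frac{\left(N^{2} + 318 N\right) - 43}{5} = \frac{-43 + N^{2} + 318 N}{5} = - \frac{43}{5} + \frac{N^{2}}{5} + \frac{318 N}{5}$)
$221584 - W{\left(40 \right)} = 221584 - \left(- \frac{43}{5} + \frac{40^{2}}{5} + \frac{318}{5} \cdot 40\right) = 221584 - \left(- \frac{43}{5} + \frac{1}{5} \cdot 1600 + 2544\right) = 221584 - \left(- \frac{43}{5} + 320 + 2544\right) = 221584 - \frac{14277}{5} = \frac{1093643}{5}$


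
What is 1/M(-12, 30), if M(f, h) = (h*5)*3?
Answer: 1/450 ≈ 0.0022222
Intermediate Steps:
M(f, h) = 15*h (M(f, h) = (5*h)*3 = 15*h)
1/M(-12, 30) = 1/(15*30) = 1/450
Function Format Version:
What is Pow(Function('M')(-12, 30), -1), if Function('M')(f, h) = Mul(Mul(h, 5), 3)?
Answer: Rational(1, 450) ≈ 0.0022222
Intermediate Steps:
Function('M')(f, h) = Mul(15, h) (Function('M')(f, h) = Mul(Mul(5, h), 3) = Mul(15, h))
Pow(Function('M')(-12, 30), -1) = Pow(Mul(15, 30), -1) = Pow(450, -1) = Rational(1, 450)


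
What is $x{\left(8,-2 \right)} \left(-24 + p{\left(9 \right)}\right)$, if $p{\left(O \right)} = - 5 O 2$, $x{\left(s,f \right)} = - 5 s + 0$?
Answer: $4560$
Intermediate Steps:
$x{\left(s,f \right)} = - 5 s$
$p{\left(O \right)} = - 10 O$
$x{\left(8,-2 \right)} \left(-24 + p{\left(9 \right)}\right) = \left(-5\right) 8 \left(-24 - 90\right) = - 40 \left(-24 - 90\right) = \left(-40\right) \left(-114\right) = 4560$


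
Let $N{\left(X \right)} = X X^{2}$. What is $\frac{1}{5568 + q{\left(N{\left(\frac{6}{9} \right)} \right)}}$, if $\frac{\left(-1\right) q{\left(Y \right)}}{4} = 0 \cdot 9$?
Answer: $\frac{1}{5568} \approx 0.0001796$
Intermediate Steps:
$N{\left(X \right)} = X^{3}$
$q{\left(Y \right)} = 0$ ($q{\left(Y \right)} = - 4 \cdot 0 \cdot 9 = \left(-4\right) 0 = 0$)
$\frac{1}{5568 + q{\left(N{\left(\frac{6}{9} \right)} \right)}} = \frac{1}{5568 + 0} = \frac{1}{5568}$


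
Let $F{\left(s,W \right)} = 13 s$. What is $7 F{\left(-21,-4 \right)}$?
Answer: $-1911$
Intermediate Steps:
$7 F{\left(-21,-4 \right)} = 7 \cdot 13 \left(-21\right) = 7 \left(-273\right) = -1911$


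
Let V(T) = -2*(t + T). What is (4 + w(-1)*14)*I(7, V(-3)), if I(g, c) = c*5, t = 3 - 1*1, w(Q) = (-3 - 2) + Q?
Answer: -800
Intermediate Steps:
w(Q) = -5 + Q
t = 2 (t = 3 - 1 = 2)
V(T) = -4 - 2*T (V(T) = -2*(2 + T) = -4 - 2*T)
I(g, c) = 5*c
(4 + w(-1)*14)*I(7, V(-3)) = (4 + (-5 - 1)*14)*(5*(-4 - 2*(-3))) = (4 - 6*14)*(5*(-4 + 6)) = (4 - 84)*(5*2) = -80*10 = -800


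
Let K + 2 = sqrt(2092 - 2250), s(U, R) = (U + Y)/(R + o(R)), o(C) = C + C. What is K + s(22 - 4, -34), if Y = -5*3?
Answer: -69/34 + I*sqrt(158) ≈ -2.0294 + 12.57*I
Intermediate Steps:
Y = -15
o(C) = 2*C
s(U, R) = (-15 + U)/(3*R) (s(U, R) = (U - 15)/(R + 2*R) = (-15 + U)/((3*R)) = (-15 + U)*(1/(3*R)) = (-15 + U)/(3*R))
K = -2 + I*sqrt(158) (K = -2 + sqrt(2092 - 2250) = -2 + sqrt(-158) = -2 + I*sqrt(158) ≈ -2.0 + 12.57*I)
K + s(22 - 4, -34) = (-2 + I*sqrt(158)) + (1/3)*(-15 + (22 - 4))/(-34) = (-2 + I*sqrt(158)) + (1/3)*(-1/34)*(-15 + 18) = (-2 + I*sqrt(158)) + (1/3)*(-1/34)*3 = (-2 + I*sqrt(158)) - 1/34 = -69/34 + I*sqrt(158)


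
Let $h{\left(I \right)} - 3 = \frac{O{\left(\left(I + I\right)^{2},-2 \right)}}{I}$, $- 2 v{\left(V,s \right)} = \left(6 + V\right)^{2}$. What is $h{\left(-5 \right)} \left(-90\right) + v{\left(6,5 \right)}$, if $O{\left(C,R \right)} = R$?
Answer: $-378$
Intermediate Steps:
$v{\left(V,s \right)} = - \frac{\left(6 + V\right)^{2}}{2}$
$h{\left(I \right)} = 3 - \frac{2}{I}$
$h{\left(-5 \right)} \left(-90\right) + v{\left(6,5 \right)} = \left(3 - \frac{2}{-5}\right) \left(-90\right) - \frac{\left(6 + 6\right)^{2}}{2} = \left(3 - - \frac{2}{5}\right) \left(-90\right) - \frac{12^{2}}{2} = \left(3 + \frac{2}{5}\right) \left(-90\right) - 72 = \frac{17}{5} \left(-90\right) - 72 = -306 - 72 = -378$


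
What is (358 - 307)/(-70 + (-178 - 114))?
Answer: -51/362 ≈ -0.14088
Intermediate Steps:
(358 - 307)/(-70 + (-178 - 114)) = 51/(-70 - 292) = 51/(-362) = 51*(-1/362) = -51/362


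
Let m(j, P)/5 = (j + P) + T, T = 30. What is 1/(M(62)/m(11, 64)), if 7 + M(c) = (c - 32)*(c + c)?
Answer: 525/3713 ≈ 0.14140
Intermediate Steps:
M(c) = -7 + 2*c*(-32 + c) (M(c) = -7 + (c - 32)*(c + c) = -7 + (-32 + c)*(2*c) = -7 + 2*c*(-32 + c))
m(j, P) = 150 + 5*P + 5*j (m(j, P) = 5*((j + P) + 30) = 5*((P + j) + 30) = 5*(30 + P + j) = 150 + 5*P + 5*j)
1/(M(62)/m(11, 64)) = 1/((-7 - 64*62 + 2*62²)/(150 + 5*64 + 5*11)) = 1/((-7 - 3968 + 2*3844)/(150 + 320 + 55)) = 1/((-7 - 3968 + 7688)/525) = 1/(3713*(1/525)) = 1/(3713/525) = 525/3713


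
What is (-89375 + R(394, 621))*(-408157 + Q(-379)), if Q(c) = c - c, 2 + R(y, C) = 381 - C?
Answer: 36577805869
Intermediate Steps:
R(y, C) = 379 - C (R(y, C) = -2 + (381 - C) = 379 - C)
Q(c) = 0
(-89375 + R(394, 621))*(-408157 + Q(-379)) = (-89375 + (379 - 1*621))*(-408157 + 0) = (-89375 + (379 - 621))*(-408157) = (-89375 - 242)*(-408157) = -89617*(-408157) = 36577805869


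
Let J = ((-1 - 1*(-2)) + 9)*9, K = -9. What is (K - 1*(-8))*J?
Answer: -90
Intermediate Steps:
J = 90 (J = ((-1 + 2) + 9)*9 = (1 + 9)*9 = 10*9 = 90)
(K - 1*(-8))*J = (-9 - 1*(-8))*90 = (-9 + 8)*90 = -1*90 = -90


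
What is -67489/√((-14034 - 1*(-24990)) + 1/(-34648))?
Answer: -134978*√3288125404394/379603487 ≈ -644.77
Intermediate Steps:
-67489/√((-14034 - 1*(-24990)) + 1/(-34648)) = -67489/√((-14034 + 24990) - 1/34648) = -67489/√(10956 - 1/34648) = -67489*2*√3288125404394/379603487 = -134978*√3288125404394/379603487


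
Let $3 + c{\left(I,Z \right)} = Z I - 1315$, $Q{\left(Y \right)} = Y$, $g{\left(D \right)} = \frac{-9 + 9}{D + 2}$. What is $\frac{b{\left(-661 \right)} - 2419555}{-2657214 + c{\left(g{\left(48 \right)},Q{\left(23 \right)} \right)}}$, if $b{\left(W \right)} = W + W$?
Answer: $\frac{2420877}{2658532} \approx 0.91061$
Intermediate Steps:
$g{\left(D \right)} = 0$ ($g{\left(D \right)} = \frac{0}{2 + D} = 0$)
$c{\left(I,Z \right)} = -1318 + I Z$ ($c{\left(I,Z \right)} = -3 + \left(Z I - 1315\right) = -3 + \left(I Z - 1315\right) = -3 + \left(-1315 + I Z\right) = -1318 + I Z$)
$b{\left(W \right)} = 2 W$
$\frac{b{\left(-661 \right)} - 2419555}{-2657214 + c{\left(g{\left(48 \right)},Q{\left(23 \right)} \right)}} = \frac{2 \left(-661\right) - 2419555}{-2657214 + \left(-1318 + 0 \cdot 23\right)} = \frac{-1322 - 2419555}{-2657214 + \left(-1318 + 0\right)} = - \frac{2420877}{-2657214 - 1318} = - \frac{2420877}{-2658532} = \left(-2420877\right) \left(- \frac{1}{2658532}\right) = \frac{2420877}{2658532}$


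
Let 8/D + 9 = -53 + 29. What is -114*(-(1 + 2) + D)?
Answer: 4066/11 ≈ 369.64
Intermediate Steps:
D = -8/33 (D = 8/(-9 + (-53 + 29)) = 8/(-9 - 24) = 8/(-33) = 8*(-1/33) = -8/33 ≈ -0.24242)
-114*(-(1 + 2) + D) = -114*(-(1 + 2) - 8/33) = -114*(-1*3 - 8/33) = -114*(-3 - 8/33) = -114*(-107/33) = 4066/11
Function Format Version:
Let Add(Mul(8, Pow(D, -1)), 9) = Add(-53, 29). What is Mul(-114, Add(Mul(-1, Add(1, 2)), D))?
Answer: Rational(4066, 11) ≈ 369.64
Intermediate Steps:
D = Rational(-8, 33) (D = Mul(8, Pow(Add(-9, Add(-53, 29)), -1)) = Mul(8, Pow(Add(-9, -24), -1)) = Mul(8, Pow(-33, -1)) = Mul(8, Rational(-1, 33)) = Rational(-8, 33) ≈ -0.24242)
Mul(-114, Add(Mul(-1, Add(1, 2)), D)) = Mul(-114, Add(Mul(-1, Add(1, 2)), Rational(-8, 33))) = Mul(-114, Add(Mul(-1, 3), Rational(-8, 33))) = Mul(-114, Add(-3, Rational(-8, 33))) = Mul(-114, Rational(-107, 33)) = Rational(4066, 11)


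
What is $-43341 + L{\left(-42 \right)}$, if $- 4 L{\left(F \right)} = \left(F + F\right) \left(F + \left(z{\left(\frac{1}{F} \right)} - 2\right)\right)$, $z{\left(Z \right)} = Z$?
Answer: $- \frac{88531}{2} \approx -44266.0$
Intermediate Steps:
$L{\left(F \right)} = - \frac{F \left(-2 + F + \frac{1}{F}\right)}{2}$ ($L{\left(F \right)} = - \frac{\left(F + F\right) \left(F + \left(\frac{1}{F} - 2\right)\right)}{4} = - \frac{2 F \left(F - \left(2 - \frac{1}{F}\right)\right)}{4} = - \frac{2 F \left(-2 + F + \frac{1}{F}\right)}{4} = - \frac{F \left(-2 + F + \frac{1}{F}\right)}{2}$)
$-43341 + L{\left(-42 \right)} = -43341 - \left(\frac{1}{2} - 21 \left(-2 - 42\right)\right) = -43341 - \left(\frac{1}{2} - -924\right) = -43341 - \frac{1849}{2} = - \frac{88531}{2}$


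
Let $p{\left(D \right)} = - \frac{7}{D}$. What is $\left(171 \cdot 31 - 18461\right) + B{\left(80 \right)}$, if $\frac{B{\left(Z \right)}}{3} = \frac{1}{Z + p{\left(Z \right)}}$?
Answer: $- \frac{28043880}{2131} \approx -13160.0$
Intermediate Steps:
$B{\left(Z \right)} = \frac{3}{Z - \frac{7}{Z}}$
$\left(171 \cdot 31 - 18461\right) + B{\left(80 \right)} = \left(171 \cdot 31 - 18461\right) + 3 \cdot 80 \frac{1}{-7 + 80^{2}} = \left(5301 - 18461\right) + 3 \cdot 80 \frac{1}{-7 + 6400} = -13160 + 3 \cdot 80 \cdot \frac{1}{6393} = -13160 + \frac{80}{2131} = - \frac{28043880}{2131}$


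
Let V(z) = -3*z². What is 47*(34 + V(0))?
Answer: 1598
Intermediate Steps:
47*(34 + V(0)) = 47*(34 - 3*0²) = 47*(34 - 3*0) = 47*(34 + 0) = 47*34 = 1598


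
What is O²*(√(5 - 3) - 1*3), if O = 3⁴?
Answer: -19683 + 6561*√2 ≈ -10404.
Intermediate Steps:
O = 81
O²*(√(5 - 3) - 1*3) = 81²*(√(5 - 3) - 1*3) = 6561*(√2 - 3) = 6561*(-3 + √2) = -19683 + 6561*√2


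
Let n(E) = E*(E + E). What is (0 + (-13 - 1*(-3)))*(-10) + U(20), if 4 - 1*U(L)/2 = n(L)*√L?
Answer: 108 - 3200*√5 ≈ -7047.4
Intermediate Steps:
n(E) = 2*E² (n(E) = E*(2*E) = 2*E²)
U(L) = 8 - 4*L^(5/2) (U(L) = 8 - 2*2*L²*√L = 8 - 4*L^(5/2))
(0 + (-13 - 1*(-3)))*(-10) + U(20) = (0 + (-13 - 1*(-3)))*(-10) + (8 - 3200*√5) = (0 + (-13 + 3))*(-10) + (8 - 3200*√5) = (0 - 10)*(-10) + (8 - 3200*√5) = -10*(-10) + (8 - 3200*√5) = 100 + (8 - 3200*√5) = 108 - 3200*√5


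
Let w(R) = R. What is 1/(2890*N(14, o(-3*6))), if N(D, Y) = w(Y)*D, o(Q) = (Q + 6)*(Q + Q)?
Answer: 1/17478720 ≈ 5.7212e-8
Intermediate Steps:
o(Q) = 2*Q*(6 + Q) (o(Q) = (6 + Q)*(2*Q) = 2*Q*(6 + Q))
N(D, Y) = D*Y (N(D, Y) = Y*D = D*Y)
1/(2890*N(14, o(-3*6))) = 1/(2890*(14*(2*(-3*6)*(6 - 3*6)))) = 1/(2890*(14*(2*(-18)*(6 - 18)))) = 1/(2890*(14*(2*(-18)*(-12)))) = 1/(2890*(14*432)) = 1/(2890*6048) = 1/17478720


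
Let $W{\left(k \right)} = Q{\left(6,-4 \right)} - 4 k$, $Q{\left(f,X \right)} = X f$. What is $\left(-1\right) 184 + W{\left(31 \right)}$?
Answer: $-332$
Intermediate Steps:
$W{\left(k \right)} = -24 - 4 k$ ($W{\left(k \right)} = \left(-4\right) 6 - 4 k = -24 - 4 k$)
$\left(-1\right) 184 + W{\left(31 \right)} = \left(-1\right) 184 - 148 = -184 - 148 = -332$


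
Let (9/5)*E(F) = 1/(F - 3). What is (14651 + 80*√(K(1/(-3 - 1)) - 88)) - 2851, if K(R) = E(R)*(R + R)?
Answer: 11800 + 80*I*√133718/39 ≈ 11800.0 + 750.1*I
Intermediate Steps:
E(F) = 5/(9*(-3 + F)) (E(F) = 5/(9*(F - 3)) = 5/(9*(-3 + F)))
K(R) = 10*R/(9*(-3 + R)) (K(R) = (5/(9*(-3 + R)))*(R + R) = (5/(9*(-3 + R)))*(2*R) = 10*R/(9*(-3 + R)))
(14651 + 80*√(K(1/(-3 - 1)) - 88)) - 2851 = (14651 + 80*√(10/(9*(-3 - 1)*(-3 + 1/(-3 - 1))) - 88)) - 2851 = (14651 + 80*√((10/9)/(-4*(-3 + 1/(-4))) - 88)) - 2851 = (14651 + 80*√((10/9)*(-¼)/(-3 - ¼) - 88)) - 2851 = (14651 + 80*√((10/9)*(-¼)/(-13/4) - 88)) - 2851 = (14651 + 80*√((10/9)*(-¼)*(-4/13) - 88)) - 2851 = (14651 + 80*√(10/117 - 88)) - 2851 = (14651 + 80*√(-10286/117)) - 2851 = (14651 + 80*(I*√133718/39)) - 2851 = (14651 + 80*I*√133718/39) - 2851 = 11800 + 80*I*√133718/39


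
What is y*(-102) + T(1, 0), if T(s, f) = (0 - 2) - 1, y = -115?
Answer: 11727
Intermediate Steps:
T(s, f) = -3 (T(s, f) = -2 - 1 = -3)
y*(-102) + T(1, 0) = -115*(-102) - 3 = 11730 - 3 = 11727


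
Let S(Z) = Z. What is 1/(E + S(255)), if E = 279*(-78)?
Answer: -1/21507 ≈ -4.6497e-5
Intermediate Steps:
E = -21762
1/(E + S(255)) = 1/(-21762 + 255) = 1/(-21507) = -1/21507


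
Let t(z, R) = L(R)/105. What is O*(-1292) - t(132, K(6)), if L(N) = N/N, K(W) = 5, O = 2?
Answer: -271321/105 ≈ -2584.0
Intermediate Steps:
L(N) = 1
t(z, R) = 1/105
O*(-1292) - t(132, K(6)) = 2*(-1292) - 1*1/105 = -2584 - 1/105 = -271321/105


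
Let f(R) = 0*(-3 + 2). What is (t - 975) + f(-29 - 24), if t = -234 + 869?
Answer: -340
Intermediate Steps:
f(R) = 0 (f(R) = 0*(-1) = 0)
t = 635
(t - 975) + f(-29 - 24) = (635 - 975) + 0 = -340 + 0 = -340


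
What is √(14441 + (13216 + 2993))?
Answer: 5*√1226 ≈ 175.07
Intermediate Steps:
√(14441 + (13216 + 2993)) = √(14441 + 16209) = √30650 = 5*√1226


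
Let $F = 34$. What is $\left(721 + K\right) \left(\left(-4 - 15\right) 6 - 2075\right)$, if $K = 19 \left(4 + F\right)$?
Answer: $-3158727$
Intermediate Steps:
$K = 722$ ($K = 19 \left(4 + 34\right) = 19 \cdot 38 = 722$)
$\left(721 + K\right) \left(\left(-4 - 15\right) 6 - 2075\right) = \left(721 + 722\right) \left(\left(-4 - 15\right) 6 - 2075\right) = 1443 \left(\left(-19\right) 6 - 2075\right) = 1443 \left(-114 - 2075\right) = 1443 \left(-2189\right) = -3158727$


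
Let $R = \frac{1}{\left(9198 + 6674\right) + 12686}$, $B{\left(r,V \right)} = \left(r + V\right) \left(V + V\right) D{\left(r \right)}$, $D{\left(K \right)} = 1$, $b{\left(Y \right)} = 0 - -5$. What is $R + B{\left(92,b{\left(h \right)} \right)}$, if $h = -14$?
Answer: $\frac{27701261}{28558} \approx 970.0$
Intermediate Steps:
$b{\left(Y \right)} = 5$ ($b{\left(Y \right)} = 0 + 5 = 5$)
$B{\left(r,V \right)} = 2 V \left(V + r\right)$ ($B{\left(r,V \right)} = \left(r + V\right) \left(V + V\right) 1 = \left(V + r\right) 2 V 1 = 2 V \left(V + r\right) 1 = 2 V \left(V + r\right)$)
$R = \frac{1}{28558}$ ($R = \frac{1}{15872 + 12686} = \frac{1}{28558} \approx 3.5016 \cdot 10^{-5}$)
$R + B{\left(92,b{\left(h \right)} \right)} = \frac{1}{28558} + 2 \cdot 5 \left(5 + 92\right) = \frac{1}{28558} + 2 \cdot 5 \cdot 97 = \frac{1}{28558} + 970 = \frac{27701261}{28558}$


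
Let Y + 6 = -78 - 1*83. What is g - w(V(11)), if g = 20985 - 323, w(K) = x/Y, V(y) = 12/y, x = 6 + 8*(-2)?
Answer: 3450544/167 ≈ 20662.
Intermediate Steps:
Y = -167 (Y = -6 + (-78 - 1*83) = -6 + (-78 - 83) = -6 - 161 = -167)
x = -10 (x = 6 - 16 = -10)
w(K) = 10/167 (w(K) = -10/(-167) = -10*(-1/167) = 10/167)
g = 20662
g - w(V(11)) = 20662 - 1*10/167 = 20662 - 10/167 = 3450544/167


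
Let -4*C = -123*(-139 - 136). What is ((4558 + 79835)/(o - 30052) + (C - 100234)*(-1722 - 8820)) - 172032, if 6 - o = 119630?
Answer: 57158299963851/49892 ≈ 1.1456e+9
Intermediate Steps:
o = -119624 (o = 6 - 1*119630 = 6 - 119630 = -119624)
C = -33825/4 (C = -(-123)*(-139 - 136)/4 = -(-123)*(-275)/4 = -¼*33825 = -33825/4 ≈ -8456.3)
((4558 + 79835)/(o - 30052) + (C - 100234)*(-1722 - 8820)) - 172032 = ((4558 + 79835)/(-119624 - 30052) + (-33825/4 - 100234)*(-1722 - 8820)) - 172032 = (84393/(-149676) - 434761/4*(-10542)) - 172032 = (84393*(-1/149676) + 2291625231/2) - 172032 = (-28131/49892 + 2291625231/2) - 172032 = 57166882984395/49892 - 172032 = 57158299963851/49892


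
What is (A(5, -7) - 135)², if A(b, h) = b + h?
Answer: 18769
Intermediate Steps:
(A(5, -7) - 135)² = ((5 - 7) - 135)² = (-2 - 135)² = (-137)² = 18769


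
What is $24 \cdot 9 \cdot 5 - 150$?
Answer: $930$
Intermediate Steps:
$24 \cdot 9 \cdot 5 - 150 = 24 \cdot 45 - 150 = 1080 - 150 = 930$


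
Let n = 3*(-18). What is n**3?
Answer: -157464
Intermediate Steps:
n = -54
n**3 = (-54)**3 = -157464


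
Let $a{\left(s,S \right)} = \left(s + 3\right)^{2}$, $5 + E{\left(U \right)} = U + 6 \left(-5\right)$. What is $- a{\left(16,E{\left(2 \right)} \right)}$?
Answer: $-361$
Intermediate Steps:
$E{\left(U \right)} = -35 + U$ ($E{\left(U \right)} = -5 + \left(U + 6 \left(-5\right)\right) = -5 + \left(U - 30\right) = -5 + \left(-30 + U\right) = -35 + U$)
$a{\left(s,S \right)} = \left(3 + s\right)^{2}$
$- a{\left(16,E{\left(2 \right)} \right)} = - \left(3 + 16\right)^{2} = - 19^{2} = \left(-1\right) 361 = -361$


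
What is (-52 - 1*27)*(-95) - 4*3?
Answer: 7493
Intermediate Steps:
(-52 - 1*27)*(-95) - 4*3 = (-52 - 27)*(-95) - 12 = -79*(-95) - 12 = 7505 - 12 = 7493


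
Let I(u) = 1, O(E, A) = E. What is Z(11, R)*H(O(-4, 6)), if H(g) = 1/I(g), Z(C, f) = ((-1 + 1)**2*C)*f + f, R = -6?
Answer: -6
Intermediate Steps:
Z(C, f) = f (Z(C, f) = (0**2*C)*f + f = (0*C)*f + f = 0*f + f = 0 + f = f)
H(g) = 1 (H(g) = 1/1 = 1)
Z(11, R)*H(O(-4, 6)) = -6*1 = -6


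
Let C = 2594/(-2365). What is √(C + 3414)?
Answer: 2*√4772283835/2365 ≈ 58.420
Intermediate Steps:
C = -2594/2365 (C = 2594*(-1/2365) = -2594/2365 ≈ -1.0968)
√(C + 3414) = √(-2594/2365 + 3414) = √(8071516/2365) = 2*√4772283835/2365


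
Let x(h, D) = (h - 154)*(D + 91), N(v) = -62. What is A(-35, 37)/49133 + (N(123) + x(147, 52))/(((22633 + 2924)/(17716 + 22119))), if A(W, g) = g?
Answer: -297216647408/179384583 ≈ -1656.9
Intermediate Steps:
x(h, D) = (-154 + h)*(91 + D)
A(-35, 37)/49133 + (N(123) + x(147, 52))/(((22633 + 2924)/(17716 + 22119))) = 37/49133 + (-62 + (-14014 - 154*52 + 91*147 + 52*147))/(((22633 + 2924)/(17716 + 22119))) = 37*(1/49133) + (-62 + (-14014 - 8008 + 13377 + 7644))/((25557/39835)) = 37/49133 + (-62 - 1001)/((25557*(1/39835))) = 37/49133 - 1063/25557/39835 = 37/49133 - 1063*39835/25557 = 37/49133 - 42344605/25557 = -297216647408/179384583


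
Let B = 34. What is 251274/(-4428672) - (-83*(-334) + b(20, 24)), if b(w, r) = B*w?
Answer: -20963898903/738112 ≈ -28402.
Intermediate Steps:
b(w, r) = 34*w
251274/(-4428672) - (-83*(-334) + b(20, 24)) = 251274/(-4428672) - (-83*(-334) + 34*20) = 251274*(-1/4428672) - (27722 + 680) = -41879/738112 - 1*28402 = -41879/738112 - 28402 = -20963898903/738112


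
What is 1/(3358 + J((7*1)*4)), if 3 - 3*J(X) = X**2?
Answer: 3/9293 ≈ 0.00032282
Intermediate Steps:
J(X) = 1 - X**2/3
1/(3358 + J((7*1)*4)) = 1/(3358 + (1 - ((7*1)*4)**2/3)) = 1/(3358 + (1 - (7*4)**2/3)) = 1/(3358 + (1 - 1/3*28**2)) = 1/(3358 + (1 - 1/3*784)) = 1/(3358 + (1 - 784/3)) = 1/(3358 - 781/3) = 1/(9293/3) = 3/9293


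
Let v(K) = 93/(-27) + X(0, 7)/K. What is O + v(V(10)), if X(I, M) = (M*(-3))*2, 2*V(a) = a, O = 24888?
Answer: 1119427/45 ≈ 24876.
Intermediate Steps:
V(a) = a/2
X(I, M) = -6*M (X(I, M) = -3*M*2 = -6*M)
v(K) = -31/9 - 42/K (v(K) = 93/(-27) + (-6*7)/K = 93*(-1/27) - 42/K = -31/9 - 42/K)
O + v(V(10)) = 24888 + (-31/9 - 42/((½)*10)) = 24888 + (-31/9 - 42/5) = 24888 - 533/45 = 1119427/45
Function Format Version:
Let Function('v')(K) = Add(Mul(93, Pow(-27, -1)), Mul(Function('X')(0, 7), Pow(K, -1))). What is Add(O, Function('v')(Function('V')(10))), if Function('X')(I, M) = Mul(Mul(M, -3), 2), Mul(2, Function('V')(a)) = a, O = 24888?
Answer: Rational(1119427, 45) ≈ 24876.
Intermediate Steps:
Function('V')(a) = Mul(Rational(1, 2), a)
Function('X')(I, M) = Mul(-6, M) (Function('X')(I, M) = Mul(Mul(-3, M), 2) = Mul(-6, M))
Function('v')(K) = Add(Rational(-31, 9), Mul(-42, Pow(K, -1))) (Function('v')(K) = Add(Mul(93, Pow(-27, -1)), Mul(Mul(-6, 7), Pow(K, -1))) = Add(Mul(93, Rational(-1, 27)), Mul(-42, Pow(K, -1))) = Add(Rational(-31, 9), Mul(-42, Pow(K, -1))))
Add(O, Function('v')(Function('V')(10))) = Add(24888, Add(Rational(-31, 9), Mul(-42, Pow(Mul(Rational(1, 2), 10), -1)))) = Add(24888, Add(Rational(-31, 9), Mul(-42, Pow(5, -1)))) = Add(24888, Add(Rational(-31, 9), Mul(-42, Rational(1, 5)))) = Add(24888, Add(Rational(-31, 9), Rational(-42, 5))) = Add(24888, Rational(-533, 45)) = Rational(1119427, 45)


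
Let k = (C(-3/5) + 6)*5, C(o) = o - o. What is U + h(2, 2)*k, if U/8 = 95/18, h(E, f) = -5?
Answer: -970/9 ≈ -107.78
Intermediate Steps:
C(o) = 0
U = 380/9 (U = 8*(95/18) = 380/9 ≈ 42.222)
k = 30 (k = (0 + 6)*5 = 6*5 = 30)
U + h(2, 2)*k = 380/9 - 5*30 = 380/9 - 150 = -970/9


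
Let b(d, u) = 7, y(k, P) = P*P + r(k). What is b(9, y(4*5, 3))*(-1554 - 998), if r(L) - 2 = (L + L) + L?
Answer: -17864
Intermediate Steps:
r(L) = 2 + 3*L (r(L) = 2 + ((L + L) + L) = 2 + (2*L + L) = 2 + 3*L)
y(k, P) = 2 + P² + 3*k (y(k, P) = P*P + (2 + 3*k) = P² + (2 + 3*k) = 2 + P² + 3*k)
b(9, y(4*5, 3))*(-1554 - 998) = 7*(-1554 - 998) = 7*(-2552) = -17864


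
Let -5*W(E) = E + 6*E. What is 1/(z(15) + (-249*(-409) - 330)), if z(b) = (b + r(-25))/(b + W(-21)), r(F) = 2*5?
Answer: 222/22535567 ≈ 9.8511e-6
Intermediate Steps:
r(F) = 10
W(E) = -7*E/5 (W(E) = -(E + 6*E)/5 = -7*E/5)
z(b) = (10 + b)/(147/5 + b) (z(b) = (b + 10)/(b - 7/5*(-21)) = (10 + b)/(b + 147/5) = (10 + b)/(147/5 + b))
1/(z(15) + (-249*(-409) - 330)) = 1/(5*(10 + 15)/(147 + 5*15) + (-249*(-409) - 330)) = 1/(5*25/(147 + 75) + (101841 - 330)) = 1/(5*25/222 + 101511) = 1/(5*(1/222)*25 + 101511) = 1/(125/222 + 101511) = 1/(22535567/222) = 222/22535567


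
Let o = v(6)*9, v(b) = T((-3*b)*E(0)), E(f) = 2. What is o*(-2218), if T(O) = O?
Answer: 718632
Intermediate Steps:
v(b) = -6*b (v(b) = -3*b*2 = -6*b)
o = -324 (o = -6*6*9 = -36*9 = -324)
o*(-2218) = -324*(-2218) = 718632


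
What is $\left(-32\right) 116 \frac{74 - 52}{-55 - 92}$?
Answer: $\frac{81664}{147} \approx 555.54$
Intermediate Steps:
$\left(-32\right) 116 \frac{74 - 52}{-55 - 92} = - 3712 \frac{22}{-147} = - 3712 \cdot 22 \left(- \frac{1}{147}\right) = \left(-3712\right) \left(- \frac{22}{147}\right) = \frac{81664}{147}$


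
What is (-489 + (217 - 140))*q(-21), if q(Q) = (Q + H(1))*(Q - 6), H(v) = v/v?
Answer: -222480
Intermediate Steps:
H(v) = 1
q(Q) = (1 + Q)*(-6 + Q) (q(Q) = (Q + 1)*(Q - 6) = (1 + Q)*(-6 + Q))
(-489 + (217 - 140))*q(-21) = (-489 + (217 - 140))*(-6 + (-21)² - 5*(-21)) = (-489 + 77)*(-6 + 441 + 105) = -412*540 = -222480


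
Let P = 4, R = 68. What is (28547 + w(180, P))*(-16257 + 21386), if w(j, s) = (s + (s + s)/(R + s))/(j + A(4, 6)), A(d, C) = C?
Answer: 245103190235/1674 ≈ 1.4642e+8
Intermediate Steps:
w(j, s) = (s + 2*s/(68 + s))/(6 + j) (w(j, s) = (s + (s + s)/(68 + s))/(j + 6) = (s + (2*s)/(68 + s))/(6 + j) = (s + 2*s/(68 + s))/(6 + j))
(28547 + w(180, P))*(-16257 + 21386) = (28547 + 4*(70 + 4)/(408 + 6*4 + 68*180 + 180*4))*(-16257 + 21386) = (28547 + 4*74/(408 + 24 + 12240 + 720))*5129 = (28547 + 4*74/13392)*5129 = (28547 + 4*(1/13392)*74)*5129 = (28547 + 37/1674)*5129 = (47787715/1674)*5129 = 245103190235/1674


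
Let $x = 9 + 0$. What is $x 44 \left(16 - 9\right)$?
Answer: $2772$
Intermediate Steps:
$x = 9$
$x 44 \left(16 - 9\right) = 9 \cdot 44 \left(16 - 9\right) = 396 \left(16 - 9\right) = 396 \cdot 7 = 2772$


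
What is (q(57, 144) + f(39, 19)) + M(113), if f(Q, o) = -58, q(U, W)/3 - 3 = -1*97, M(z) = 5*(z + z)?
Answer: 790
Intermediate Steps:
M(z) = 10*z (M(z) = 5*(2*z) = 10*z)
q(U, W) = -282 (q(U, W) = 9 + 3*(-1*97) = 9 + 3*(-97) = 9 - 291 = -282)
(q(57, 144) + f(39, 19)) + M(113) = (-282 - 58) + 10*113 = -340 + 1130 = 790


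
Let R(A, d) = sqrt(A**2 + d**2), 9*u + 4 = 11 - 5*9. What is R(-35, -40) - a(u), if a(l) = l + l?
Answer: 76/9 + 5*sqrt(113) ≈ 61.595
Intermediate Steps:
u = -38/9 (u = -4/9 + (11 - 5*9)/9 = -4/9 + (11 - 1*45)/9 = -4/9 + (11 - 45)/9 = -4/9 + (1/9)*(-34) = -4/9 - 34/9 = -38/9 ≈ -4.2222)
a(l) = 2*l
R(-35, -40) - a(u) = sqrt((-35)**2 + (-40)**2) - 2*(-38)/9 = sqrt(1225 + 1600) - 1*(-76/9) = sqrt(2825) + 76/9 = 5*sqrt(113) + 76/9 = 76/9 + 5*sqrt(113)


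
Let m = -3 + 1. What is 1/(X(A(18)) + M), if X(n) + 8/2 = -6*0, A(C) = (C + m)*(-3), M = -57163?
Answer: -1/57167 ≈ -1.7493e-5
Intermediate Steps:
m = -2
A(C) = 6 - 3*C (A(C) = (C - 2)*(-3) = (-2 + C)*(-3) = 6 - 3*C)
X(n) = -4 (X(n) = -4 - 6*0 = -4 + 0 = -4)
1/(X(A(18)) + M) = 1/(-4 - 57163) = 1/(-57167) = -1/57167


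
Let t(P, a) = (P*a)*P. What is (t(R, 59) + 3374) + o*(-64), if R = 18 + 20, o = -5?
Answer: 88890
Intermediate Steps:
R = 38
t(P, a) = a*P²
(t(R, 59) + 3374) + o*(-64) = (59*38² + 3374) - 5*(-64) = (59*1444 + 3374) + 320 = (85196 + 3374) + 320 = 88570 + 320 = 88890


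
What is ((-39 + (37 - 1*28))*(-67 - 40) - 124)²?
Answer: 9523396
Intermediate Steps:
((-39 + (37 - 1*28))*(-67 - 40) - 124)² = ((-39 + (37 - 28))*(-107) - 124)² = ((-39 + 9)*(-107) - 124)² = (-30*(-107) - 124)² = (3210 - 124)² = 3086² = 9523396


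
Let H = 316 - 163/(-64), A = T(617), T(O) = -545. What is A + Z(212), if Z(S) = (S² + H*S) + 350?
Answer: 1796495/16 ≈ 1.1228e+5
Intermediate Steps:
A = -545
H = 20387/64 (H = 316 - 163*(-1)/64 = 316 - 1*(-163/64) = 316 + 163/64 = 20387/64 ≈ 318.55)
Z(S) = 350 + S² + 20387*S/64 (Z(S) = (S² + 20387*S/64) + 350 = 350 + S² + 20387*S/64)
A + Z(212) = -545 + (350 + 212² + (20387/64)*212) = -545 + (350 + 44944 + 1080511/16) = -545 + 1805215/16 = 1796495/16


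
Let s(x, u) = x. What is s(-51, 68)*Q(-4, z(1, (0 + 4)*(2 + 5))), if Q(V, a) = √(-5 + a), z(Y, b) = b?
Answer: -51*√23 ≈ -244.59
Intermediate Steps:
s(-51, 68)*Q(-4, z(1, (0 + 4)*(2 + 5))) = -51*√(-5 + (0 + 4)*(2 + 5)) = -51*√(-5 + 4*7) = -51*√(-5 + 28) = -51*√23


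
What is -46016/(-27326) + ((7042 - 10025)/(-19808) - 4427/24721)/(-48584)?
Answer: 547367427403988695/325046877476429056 ≈ 1.6840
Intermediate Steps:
-46016/(-27326) + ((7042 - 10025)/(-19808) - 4427/24721)/(-48584) = -46016*(-1/27326) + (-2983*(-1/19808) - 4427*1/24721)*(-1/48584) = 23008/13663 + (2983/19808 - 4427/24721)*(-1/48584) = 23008/13663 - 13947273/489673568*(-1/48584) = 23008/13663 + 13947273/23790300627712 = 547367427403988695/325046877476429056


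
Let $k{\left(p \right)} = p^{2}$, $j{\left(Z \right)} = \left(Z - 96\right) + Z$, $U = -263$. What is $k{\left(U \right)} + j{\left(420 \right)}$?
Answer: $69913$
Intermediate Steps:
$j{\left(Z \right)} = -96 + 2 Z$ ($j{\left(Z \right)} = \left(-96 + Z\right) + Z = -96 + 2 Z$)
$k{\left(U \right)} + j{\left(420 \right)} = \left(-263\right)^{2} + \left(-96 + 2 \cdot 420\right) = 69169 + \left(-96 + 840\right) = 69169 + 744 = 69913$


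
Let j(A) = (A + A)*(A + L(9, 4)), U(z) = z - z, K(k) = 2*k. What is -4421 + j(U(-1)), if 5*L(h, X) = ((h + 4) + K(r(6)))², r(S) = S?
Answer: -4421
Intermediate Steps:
U(z) = 0
L(h, X) = (16 + h)²/5 (L(h, X) = ((h + 4) + 2*6)²/5 = ((4 + h) + 12)²/5 = (16 + h)²/5)
j(A) = 2*A*(125 + A) (j(A) = (A + A)*(A + (16 + 9)²/5) = (2*A)*(A + (⅕)*25²) = (2*A)*(A + (⅕)*625) = (2*A)*(A + 125) = (2*A)*(125 + A) = 2*A*(125 + A))
-4421 + j(U(-1)) = -4421 + 2*0*(125 + 0) = -4421 + 2*0*125 = -4421 + 0 = -4421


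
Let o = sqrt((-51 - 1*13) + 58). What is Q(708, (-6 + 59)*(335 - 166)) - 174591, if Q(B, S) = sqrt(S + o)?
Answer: -174591 + sqrt(8957 + I*sqrt(6)) ≈ -1.745e+5 + 0.012941*I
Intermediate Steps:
o = I*sqrt(6) (o = sqrt((-51 - 13) + 58) = sqrt(-64 + 58) = sqrt(-6) = I*sqrt(6) ≈ 2.4495*I)
Q(B, S) = sqrt(S + I*sqrt(6))
Q(708, (-6 + 59)*(335 - 166)) - 174591 = sqrt((-6 + 59)*(335 - 166) + I*sqrt(6)) - 174591 = sqrt(53*169 + I*sqrt(6)) - 174591 = sqrt(8957 + I*sqrt(6)) - 174591 = -174591 + sqrt(8957 + I*sqrt(6))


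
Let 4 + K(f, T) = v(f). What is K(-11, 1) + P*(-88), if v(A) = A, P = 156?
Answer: -13743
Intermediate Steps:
K(f, T) = -4 + f
K(-11, 1) + P*(-88) = (-4 - 11) + 156*(-88) = -15 - 13728 = -13743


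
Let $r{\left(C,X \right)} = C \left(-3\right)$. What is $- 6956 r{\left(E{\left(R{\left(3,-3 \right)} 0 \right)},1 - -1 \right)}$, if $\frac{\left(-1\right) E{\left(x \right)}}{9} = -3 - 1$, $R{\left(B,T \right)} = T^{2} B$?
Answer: $751248$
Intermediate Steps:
$R{\left(B,T \right)} = B T^{2}$
$E{\left(x \right)} = 36$ ($E{\left(x \right)} = - 9 \left(-3 - 1\right) = \left(-9\right) \left(-4\right) = 36$)
$r{\left(C,X \right)} = - 3 C$
$- 6956 r{\left(E{\left(R{\left(3,-3 \right)} 0 \right)},1 - -1 \right)} = - 6956 \left(\left(-3\right) 36\right) = \left(-6956\right) \left(-108\right) = 751248$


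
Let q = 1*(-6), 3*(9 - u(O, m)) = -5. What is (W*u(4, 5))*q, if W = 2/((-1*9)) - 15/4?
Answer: 2288/9 ≈ 254.22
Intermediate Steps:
u(O, m) = 32/3 (u(O, m) = 9 - 1/3*(-5) = 9 + 5/3 = 32/3)
q = -6
W = -143/36 (W = 2/(-9) - 15*1/4 = 2*(-1/9) - 15/4 = -2/9 - 15/4 = -143/36 ≈ -3.9722)
(W*u(4, 5))*q = -143/36*32/3*(-6) = -1144/27*(-6) = 2288/9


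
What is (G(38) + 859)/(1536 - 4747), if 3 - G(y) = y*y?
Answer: 582/3211 ≈ 0.18125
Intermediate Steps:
G(y) = 3 - y² (G(y) = 3 - y*y = 3 - y²)
(G(38) + 859)/(1536 - 4747) = ((3 - 1*38²) + 859)/(1536 - 4747) = ((3 - 1*1444) + 859)/(-3211) = ((3 - 1444) + 859)*(-1/3211) = (-1441 + 859)*(-1/3211) = -582*(-1/3211) = 582/3211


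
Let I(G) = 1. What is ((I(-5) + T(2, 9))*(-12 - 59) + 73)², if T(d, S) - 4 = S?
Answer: 848241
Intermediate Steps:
T(d, S) = 4 + S
((I(-5) + T(2, 9))*(-12 - 59) + 73)² = ((1 + (4 + 9))*(-12 - 59) + 73)² = ((1 + 13)*(-71) + 73)² = (14*(-71) + 73)² = (-994 + 73)² = (-921)² = 848241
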